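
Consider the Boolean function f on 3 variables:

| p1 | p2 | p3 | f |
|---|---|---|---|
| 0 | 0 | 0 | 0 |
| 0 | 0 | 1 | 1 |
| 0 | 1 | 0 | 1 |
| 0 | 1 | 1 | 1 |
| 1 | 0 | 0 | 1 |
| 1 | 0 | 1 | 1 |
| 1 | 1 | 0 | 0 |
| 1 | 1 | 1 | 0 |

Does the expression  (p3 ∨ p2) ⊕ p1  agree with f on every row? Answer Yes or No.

No

Test each input against both f and the formula:
  p1=0, p2=0, p3=0: formula gives 0, f = 0 ✓
  p1=0, p2=0, p3=1: formula gives 1, f = 1 ✓
  p1=0, p2=1, p3=0: formula gives 1, f = 1 ✓
  p1=0, p2=1, p3=1: formula gives 1, f = 1 ✓
  p1=1, p2=0, p3=0: formula gives 1, f = 1 ✓
  p1=1, p2=0, p3=1: formula gives 0, but f = 1 ✗
Row (1,0,1) is a counterexample, so the formula is not equivalent to f.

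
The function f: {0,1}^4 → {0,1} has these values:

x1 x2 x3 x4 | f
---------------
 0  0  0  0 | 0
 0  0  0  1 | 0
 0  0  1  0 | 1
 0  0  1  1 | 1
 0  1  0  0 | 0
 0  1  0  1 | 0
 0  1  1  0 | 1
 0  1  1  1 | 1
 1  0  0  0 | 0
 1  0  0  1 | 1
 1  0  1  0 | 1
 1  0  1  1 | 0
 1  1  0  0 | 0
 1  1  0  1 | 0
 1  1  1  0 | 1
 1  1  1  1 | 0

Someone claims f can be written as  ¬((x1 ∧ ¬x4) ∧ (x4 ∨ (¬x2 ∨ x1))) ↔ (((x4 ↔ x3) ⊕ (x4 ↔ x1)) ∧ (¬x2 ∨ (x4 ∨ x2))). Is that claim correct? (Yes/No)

No

Evaluate ¬((x1 ∧ ¬x4) ∧ (x4 ∨ (¬x2 ∨ x1))) ↔ (((x4 ↔ x3) ⊕ (x4 ↔ x1)) ∧ (¬x2 ∨ (x4 ∨ x2))) on each row and compare to f:
  x1=0, x2=0, x3=0, x4=0: formula gives 0, f = 0 ✓
  x1=0, x2=0, x3=0, x4=1: formula gives 0, f = 0 ✓
  x1=0, x2=0, x3=1, x4=0: formula gives 1, f = 1 ✓
  x1=0, x2=0, x3=1, x4=1: formula gives 1, f = 1 ✓
  …
  x1=1, x2=1, x3=0, x4=1: formula gives 1, but f = 0 ✗
A single disagreement suffices: at (1,1,0,1) they differ, so the formula does not compute f.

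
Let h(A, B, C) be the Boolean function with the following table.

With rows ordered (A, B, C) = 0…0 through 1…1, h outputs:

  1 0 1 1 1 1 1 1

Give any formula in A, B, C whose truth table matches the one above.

h is 0 on exactly one input, (0,0,1), whose minterm is ¬A·¬B·C. So h is the negation of that single conjunction.

h(A, B, C) = ((A' · B') · C)'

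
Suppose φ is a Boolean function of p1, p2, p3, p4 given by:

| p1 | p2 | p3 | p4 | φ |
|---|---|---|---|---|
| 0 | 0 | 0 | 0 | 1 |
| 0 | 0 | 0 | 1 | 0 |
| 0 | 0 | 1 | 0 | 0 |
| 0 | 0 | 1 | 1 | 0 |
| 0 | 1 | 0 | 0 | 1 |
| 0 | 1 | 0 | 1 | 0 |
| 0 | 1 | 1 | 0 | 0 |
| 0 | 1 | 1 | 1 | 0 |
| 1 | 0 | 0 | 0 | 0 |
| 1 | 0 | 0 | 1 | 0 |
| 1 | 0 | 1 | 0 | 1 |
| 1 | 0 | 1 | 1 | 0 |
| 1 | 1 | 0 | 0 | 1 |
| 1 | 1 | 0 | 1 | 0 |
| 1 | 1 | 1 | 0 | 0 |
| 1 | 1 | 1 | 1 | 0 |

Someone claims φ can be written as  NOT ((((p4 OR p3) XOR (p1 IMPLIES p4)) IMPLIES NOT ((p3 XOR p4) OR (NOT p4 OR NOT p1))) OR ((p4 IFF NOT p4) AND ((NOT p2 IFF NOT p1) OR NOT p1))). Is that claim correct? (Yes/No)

Evaluate NOT ((((p4 OR p3) XOR (p1 IMPLIES p4)) IMPLIES NOT ((p3 XOR p4) OR (NOT p4 OR NOT p1))) OR ((p4 IFF NOT p4) AND ((NOT p2 IFF NOT p1) OR NOT p1))) on each row and compare to φ:
  p1=0, p2=0, p3=0, p4=0: formula gives 1, φ = 1 ✓
  p1=0, p2=0, p3=0, p4=1: formula gives 0, φ = 0 ✓
  p1=0, p2=0, p3=1, p4=0: formula gives 0, φ = 0 ✓
  p1=0, p2=0, p3=1, p4=1: formula gives 0, φ = 0 ✓
  …
  p1=1, p2=1, p3=0, p4=0: formula gives 0, but φ = 1 ✗
Since they disagree at (1,1,0,0), the expression is not a correct formula for φ.

No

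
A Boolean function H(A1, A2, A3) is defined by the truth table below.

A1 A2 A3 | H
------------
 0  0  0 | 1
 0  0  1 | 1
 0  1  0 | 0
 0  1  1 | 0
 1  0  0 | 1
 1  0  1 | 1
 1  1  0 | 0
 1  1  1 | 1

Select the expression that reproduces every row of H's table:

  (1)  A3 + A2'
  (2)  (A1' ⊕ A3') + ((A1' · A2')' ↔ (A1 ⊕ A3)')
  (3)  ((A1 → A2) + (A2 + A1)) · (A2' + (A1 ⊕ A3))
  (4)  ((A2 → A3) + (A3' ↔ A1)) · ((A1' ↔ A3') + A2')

(1) disagrees with H on (0,1,1) (formula → 1, table → 0); rule it out.
(2) disagrees with H on (0,0,0) (formula → 0, table → 1); rule it out.
(3) disagrees with H on (0,1,1) (formula → 1, table → 0); rule it out.
(4) is the remaining candidate, and it agrees with H on all 8 inputs.

4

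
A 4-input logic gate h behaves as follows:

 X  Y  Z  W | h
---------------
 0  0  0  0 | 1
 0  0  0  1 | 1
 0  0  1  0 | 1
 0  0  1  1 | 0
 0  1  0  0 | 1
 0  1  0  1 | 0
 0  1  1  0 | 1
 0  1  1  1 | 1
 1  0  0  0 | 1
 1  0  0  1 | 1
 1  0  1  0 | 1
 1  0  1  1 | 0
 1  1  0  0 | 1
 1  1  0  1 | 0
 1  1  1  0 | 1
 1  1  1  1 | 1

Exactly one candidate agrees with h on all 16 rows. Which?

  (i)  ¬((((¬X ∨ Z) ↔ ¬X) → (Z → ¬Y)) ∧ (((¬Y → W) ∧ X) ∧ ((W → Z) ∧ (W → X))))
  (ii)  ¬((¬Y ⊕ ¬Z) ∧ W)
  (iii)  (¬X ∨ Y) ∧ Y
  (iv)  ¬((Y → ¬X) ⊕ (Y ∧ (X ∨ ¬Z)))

(i) fails at (0,0,1,1): the formula yields 1, h is 0.
(iii) fails at (0,0,0,0): the formula yields 0, h is 1.
(iv) fails at (0,0,0,0): the formula yields 0, h is 1.
(ii) is the remaining candidate, and it agrees with h on all 16 inputs.

ii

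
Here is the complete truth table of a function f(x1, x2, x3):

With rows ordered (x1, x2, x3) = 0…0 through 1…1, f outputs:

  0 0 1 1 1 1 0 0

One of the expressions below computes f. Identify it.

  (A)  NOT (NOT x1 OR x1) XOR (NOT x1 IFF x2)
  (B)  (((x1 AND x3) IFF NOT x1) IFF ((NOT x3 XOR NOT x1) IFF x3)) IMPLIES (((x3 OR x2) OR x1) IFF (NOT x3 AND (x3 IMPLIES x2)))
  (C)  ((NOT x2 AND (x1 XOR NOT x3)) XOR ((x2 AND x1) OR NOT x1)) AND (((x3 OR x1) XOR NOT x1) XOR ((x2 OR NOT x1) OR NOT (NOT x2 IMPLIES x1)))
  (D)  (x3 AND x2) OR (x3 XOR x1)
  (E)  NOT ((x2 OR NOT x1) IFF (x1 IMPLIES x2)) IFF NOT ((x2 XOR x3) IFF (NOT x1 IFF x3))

(B): at (0,0,0) it gives 1, but f = 0 — eliminated.
(C): at (0,0,1) it gives 1, but f = 0 — eliminated.
(D): at (0,0,1) it gives 1, but f = 0 — eliminated.
(E): at (0,0,0) it gives 1, but f = 0 — eliminated.
Only (A) survives; checking it on all 8 rows confirms it matches f.

A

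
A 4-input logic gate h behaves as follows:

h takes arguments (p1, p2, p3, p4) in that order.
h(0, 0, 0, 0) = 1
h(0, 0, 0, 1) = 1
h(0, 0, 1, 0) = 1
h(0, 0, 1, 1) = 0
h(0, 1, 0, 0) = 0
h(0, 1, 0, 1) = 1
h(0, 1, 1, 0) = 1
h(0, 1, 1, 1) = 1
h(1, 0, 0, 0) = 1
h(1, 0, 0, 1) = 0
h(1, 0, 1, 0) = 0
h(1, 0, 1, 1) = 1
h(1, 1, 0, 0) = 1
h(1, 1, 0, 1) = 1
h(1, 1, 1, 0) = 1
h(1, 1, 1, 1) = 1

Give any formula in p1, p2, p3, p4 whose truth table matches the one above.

h is 0 on only 4 rows — (0,0,1,1), (0,1,0,0), (1,0,0,1), (1,0,1,0). Writing each as a minterm (¬p1·¬p2·p3·p4, ¬p1·p2·¬p3·¬p4, p1·¬p2·¬p3·p4, p1·¬p2·p3·¬p4) and OR-ing them characterizes exactly where h=0, so h is the negation of that disjunction.

h(p1, p2, p3, p4) = NOT ((((((NOT p1 AND NOT p2) AND p3) AND p4) OR (((NOT p1 AND p2) AND NOT p3) AND NOT p4)) OR (((p1 AND NOT p2) AND NOT p3) AND p4)) OR (((p1 AND NOT p2) AND p3) AND NOT p4))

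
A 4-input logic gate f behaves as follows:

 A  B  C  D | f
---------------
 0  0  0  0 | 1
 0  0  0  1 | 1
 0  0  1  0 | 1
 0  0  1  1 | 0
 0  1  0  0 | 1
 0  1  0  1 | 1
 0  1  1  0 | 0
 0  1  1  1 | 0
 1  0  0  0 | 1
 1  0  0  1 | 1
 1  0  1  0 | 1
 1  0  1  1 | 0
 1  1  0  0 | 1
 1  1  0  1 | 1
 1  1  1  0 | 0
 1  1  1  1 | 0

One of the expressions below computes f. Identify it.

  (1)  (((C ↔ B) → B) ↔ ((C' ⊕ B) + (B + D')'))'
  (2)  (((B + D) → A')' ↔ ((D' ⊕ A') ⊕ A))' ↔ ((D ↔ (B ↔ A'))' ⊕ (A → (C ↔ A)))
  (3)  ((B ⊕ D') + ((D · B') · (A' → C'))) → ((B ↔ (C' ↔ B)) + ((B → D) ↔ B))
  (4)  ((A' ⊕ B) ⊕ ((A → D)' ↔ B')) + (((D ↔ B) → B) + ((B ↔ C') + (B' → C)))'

(2) disagrees with f on (0,0,0,0) (formula → 0, table → 1); rule it out.
(3) disagrees with f on (0,0,1,0) (formula → 0, table → 1); rule it out.
(4) disagrees with f on (0,0,1,1) (formula → 1, table → 0); rule it out.
(1) is the remaining candidate, and it agrees with f on all 16 inputs.

1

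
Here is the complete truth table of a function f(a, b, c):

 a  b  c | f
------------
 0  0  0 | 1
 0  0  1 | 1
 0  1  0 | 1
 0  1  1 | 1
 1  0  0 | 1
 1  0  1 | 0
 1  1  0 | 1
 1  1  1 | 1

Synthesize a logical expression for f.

Only row (1,0,1) gives 0. So f is 1 everywhere except there — the complement of the minterm a·¬b·c.

f(a, b, c) = not ((a and not b) and c)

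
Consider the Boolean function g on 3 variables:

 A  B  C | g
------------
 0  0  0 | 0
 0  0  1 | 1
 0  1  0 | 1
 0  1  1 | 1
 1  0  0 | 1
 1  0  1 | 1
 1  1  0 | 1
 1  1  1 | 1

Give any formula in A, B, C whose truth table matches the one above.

The output is 1 whenever at least one input is 1 — the OR of all inputs.

g(A, B, C) = (A + B) + C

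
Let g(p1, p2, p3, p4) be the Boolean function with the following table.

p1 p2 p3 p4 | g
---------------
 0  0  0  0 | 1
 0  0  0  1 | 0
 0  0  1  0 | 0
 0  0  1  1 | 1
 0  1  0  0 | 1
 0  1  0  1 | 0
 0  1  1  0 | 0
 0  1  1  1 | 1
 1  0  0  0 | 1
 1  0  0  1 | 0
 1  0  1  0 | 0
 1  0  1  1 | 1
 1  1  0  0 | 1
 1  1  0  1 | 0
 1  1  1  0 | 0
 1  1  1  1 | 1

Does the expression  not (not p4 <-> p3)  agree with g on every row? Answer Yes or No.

Evaluate not (not p4 <-> p3) on each row and compare to g:
  p1=0, p2=0, p3=0, p4=0: formula gives 1, g = 1 ✓
  p1=0, p2=0, p3=0, p4=1: formula gives 0, g = 0 ✓
  p1=0, p2=0, p3=1, p4=0: formula gives 0, g = 0 ✓
  p1=0, p2=0, p3=1, p4=1: formula gives 1, g = 1 ✓
  …and likewise for the remaining 12 rows.
Every row agrees, so the formula is equivalent.

Yes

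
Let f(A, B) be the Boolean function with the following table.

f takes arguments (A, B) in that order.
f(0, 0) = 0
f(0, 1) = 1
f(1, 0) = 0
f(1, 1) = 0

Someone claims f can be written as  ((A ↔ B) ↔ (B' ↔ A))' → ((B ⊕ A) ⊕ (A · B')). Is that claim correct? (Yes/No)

Evaluate ((A ↔ B) ↔ (B' ↔ A))' → ((B ⊕ A) ⊕ (A · B')) on each row and compare to f:
  A=0, B=0: formula gives 0, f = 0 ✓
  A=0, B=1: formula gives 1, f = 1 ✓
  A=1, B=0: formula gives 0, f = 0 ✓
  A=1, B=1: formula gives 0, f = 0 ✓
No disagreement on any input; they are logically equivalent.

Yes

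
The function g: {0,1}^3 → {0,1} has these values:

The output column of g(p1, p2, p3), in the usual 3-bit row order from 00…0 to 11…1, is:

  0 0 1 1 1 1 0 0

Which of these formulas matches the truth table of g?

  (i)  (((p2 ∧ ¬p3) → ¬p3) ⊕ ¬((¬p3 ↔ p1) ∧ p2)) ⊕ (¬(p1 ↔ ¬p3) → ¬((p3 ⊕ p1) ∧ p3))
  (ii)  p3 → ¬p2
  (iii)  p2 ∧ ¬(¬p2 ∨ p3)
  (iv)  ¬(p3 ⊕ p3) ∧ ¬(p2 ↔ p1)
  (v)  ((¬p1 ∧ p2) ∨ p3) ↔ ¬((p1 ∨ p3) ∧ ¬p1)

iv

(i): at (0,0,0) it gives 1, but g = 0 — eliminated.
(ii): at (0,0,0) it gives 1, but g = 0 — eliminated.
(iii): at (0,1,1) it gives 0, but g = 1 — eliminated.
(v): at (0,1,1) it gives 0, but g = 1 — eliminated.
(iv) is the remaining candidate, and it agrees with g on all 8 inputs.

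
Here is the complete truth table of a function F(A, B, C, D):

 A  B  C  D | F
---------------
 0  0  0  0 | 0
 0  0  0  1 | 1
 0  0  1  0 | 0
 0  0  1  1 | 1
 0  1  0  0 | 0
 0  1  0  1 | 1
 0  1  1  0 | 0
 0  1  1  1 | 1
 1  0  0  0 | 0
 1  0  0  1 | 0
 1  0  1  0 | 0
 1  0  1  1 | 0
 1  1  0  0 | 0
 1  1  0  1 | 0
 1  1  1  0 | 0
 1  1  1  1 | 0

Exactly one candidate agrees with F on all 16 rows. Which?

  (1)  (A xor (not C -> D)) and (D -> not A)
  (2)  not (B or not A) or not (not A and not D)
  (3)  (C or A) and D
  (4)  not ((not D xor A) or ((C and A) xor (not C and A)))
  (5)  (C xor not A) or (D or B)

4

(1) fails at (0,0,1,0): the formula yields 1, F is 0.
(2) fails at (1,0,0,0): the formula yields 1, F is 0.
(3) fails at (0,0,0,1): the formula yields 0, F is 1.
(5) fails at (0,0,0,0): the formula yields 1, F is 0.
That leaves (4). Evaluating it on every row reproduces the table of F exactly.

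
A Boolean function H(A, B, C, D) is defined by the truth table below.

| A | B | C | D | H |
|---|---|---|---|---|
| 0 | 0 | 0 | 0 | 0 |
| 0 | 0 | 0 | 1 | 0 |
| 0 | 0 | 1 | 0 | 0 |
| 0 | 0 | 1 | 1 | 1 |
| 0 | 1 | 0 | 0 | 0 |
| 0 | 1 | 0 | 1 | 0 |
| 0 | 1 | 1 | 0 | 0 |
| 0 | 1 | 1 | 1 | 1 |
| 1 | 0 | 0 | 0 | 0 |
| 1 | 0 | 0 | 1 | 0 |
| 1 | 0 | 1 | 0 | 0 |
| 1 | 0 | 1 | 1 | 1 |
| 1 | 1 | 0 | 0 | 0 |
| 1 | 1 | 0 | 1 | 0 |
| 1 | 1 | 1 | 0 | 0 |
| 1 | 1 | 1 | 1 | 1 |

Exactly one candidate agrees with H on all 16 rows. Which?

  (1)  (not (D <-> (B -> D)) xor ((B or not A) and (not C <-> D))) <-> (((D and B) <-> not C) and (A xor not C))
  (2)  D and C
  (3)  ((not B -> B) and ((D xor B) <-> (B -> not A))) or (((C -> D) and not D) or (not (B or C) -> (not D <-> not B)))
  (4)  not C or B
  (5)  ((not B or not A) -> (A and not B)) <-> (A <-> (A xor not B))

2

(1) fails at (0,0,1,0): the formula yields 1, H is 0.
(3) fails at (0,0,0,0): the formula yields 1, H is 0.
(4) fails at (0,0,0,0): the formula yields 1, H is 0.
(5) fails at (0,0,0,0): the formula yields 1, H is 0.
Only (2) survives; checking it on all 16 rows confirms it matches H.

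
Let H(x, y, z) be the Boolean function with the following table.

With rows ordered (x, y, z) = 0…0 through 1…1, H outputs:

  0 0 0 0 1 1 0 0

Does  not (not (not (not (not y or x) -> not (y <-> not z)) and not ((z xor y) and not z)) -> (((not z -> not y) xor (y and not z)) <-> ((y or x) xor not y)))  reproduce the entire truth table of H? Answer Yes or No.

Check the formula against H row by row:
  x=0, y=0, z=0: formula gives 0, H = 0 ✓
  x=0, y=0, z=1: formula gives 0, H = 0 ✓
  x=0, y=1, z=0: formula gives 0, H = 0 ✓
  x=0, y=1, z=1: formula gives 0, H = 0 ✓
  x=1, y=0, z=0: formula gives 1, H = 1 ✓
  …and likewise for the remaining 3 rows.
All 8 rows match — the expression computes H exactly.

Yes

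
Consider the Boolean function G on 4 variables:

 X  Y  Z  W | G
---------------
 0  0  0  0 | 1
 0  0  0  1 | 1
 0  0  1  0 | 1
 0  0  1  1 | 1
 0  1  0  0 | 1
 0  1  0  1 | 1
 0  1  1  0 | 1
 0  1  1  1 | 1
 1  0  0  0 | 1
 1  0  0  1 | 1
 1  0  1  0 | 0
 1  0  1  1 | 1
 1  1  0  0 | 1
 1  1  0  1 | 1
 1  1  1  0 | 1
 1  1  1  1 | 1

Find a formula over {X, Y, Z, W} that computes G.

G(X, Y, Z, W) = (((X · Y') · Z) · W')'

G is 0 on exactly one input, (1,0,1,0), whose minterm is X·¬Y·Z·¬W. So G is the negation of that single conjunction.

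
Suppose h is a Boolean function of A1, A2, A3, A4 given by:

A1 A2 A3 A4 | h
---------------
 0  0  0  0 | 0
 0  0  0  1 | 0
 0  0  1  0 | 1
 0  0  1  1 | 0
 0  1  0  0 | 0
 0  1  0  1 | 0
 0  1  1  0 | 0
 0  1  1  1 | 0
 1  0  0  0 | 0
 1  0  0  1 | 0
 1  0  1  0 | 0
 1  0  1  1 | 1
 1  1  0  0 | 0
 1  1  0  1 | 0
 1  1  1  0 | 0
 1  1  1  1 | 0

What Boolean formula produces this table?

h(A1, A2, A3, A4) = (((NOT A1 AND NOT A2) AND A3) AND NOT A4) OR (((A1 AND NOT A2) AND A3) AND A4)

The 1-rows are (0,0,1,0), (1,0,1,1). Each contributes one minterm — ¬A1·¬A2·A3·¬A4; A1·¬A2·A3·A4 — and their disjunction is a sum-of-products form of h.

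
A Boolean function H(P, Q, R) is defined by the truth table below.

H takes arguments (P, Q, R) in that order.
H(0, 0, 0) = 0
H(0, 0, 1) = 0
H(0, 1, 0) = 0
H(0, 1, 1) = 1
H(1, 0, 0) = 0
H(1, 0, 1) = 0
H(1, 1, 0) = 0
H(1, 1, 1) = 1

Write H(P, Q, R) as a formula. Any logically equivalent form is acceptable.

The 1-rows are (0,1,1), (1,1,1). Each contributes one minterm — ¬P·Q·R; P·Q·R — and their disjunction is a sum-of-products form of H.

H(P, Q, R) = ((P' · Q) · R) + ((P · Q) · R)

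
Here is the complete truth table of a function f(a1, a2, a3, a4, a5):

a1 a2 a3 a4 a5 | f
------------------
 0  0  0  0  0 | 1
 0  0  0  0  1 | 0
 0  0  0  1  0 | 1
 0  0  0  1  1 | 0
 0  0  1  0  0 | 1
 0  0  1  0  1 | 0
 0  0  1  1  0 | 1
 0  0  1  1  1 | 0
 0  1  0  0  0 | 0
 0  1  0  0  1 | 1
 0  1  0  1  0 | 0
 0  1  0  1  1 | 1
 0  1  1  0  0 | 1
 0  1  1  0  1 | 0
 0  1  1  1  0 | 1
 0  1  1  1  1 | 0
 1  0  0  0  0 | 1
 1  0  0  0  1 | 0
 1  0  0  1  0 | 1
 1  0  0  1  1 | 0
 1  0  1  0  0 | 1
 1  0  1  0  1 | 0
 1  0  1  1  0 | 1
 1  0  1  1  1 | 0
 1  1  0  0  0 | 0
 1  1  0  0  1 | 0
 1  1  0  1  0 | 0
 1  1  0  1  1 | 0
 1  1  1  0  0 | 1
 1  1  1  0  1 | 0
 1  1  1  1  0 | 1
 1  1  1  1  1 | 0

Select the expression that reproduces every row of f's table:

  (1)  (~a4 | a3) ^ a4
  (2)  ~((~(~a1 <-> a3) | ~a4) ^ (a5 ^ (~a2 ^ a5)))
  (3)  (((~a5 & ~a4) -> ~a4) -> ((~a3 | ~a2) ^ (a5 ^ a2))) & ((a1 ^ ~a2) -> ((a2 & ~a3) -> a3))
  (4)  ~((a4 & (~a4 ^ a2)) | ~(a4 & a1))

(1) fails at (0,0,0,0,1): the formula yields 1, f is 0.
(2) fails at (0,0,0,0,1): the formula yields 1, f is 0.
(4) fails at (0,0,0,0,0): the formula yields 0, f is 1.
That leaves (3). Evaluating it on every row reproduces the table of f exactly.

3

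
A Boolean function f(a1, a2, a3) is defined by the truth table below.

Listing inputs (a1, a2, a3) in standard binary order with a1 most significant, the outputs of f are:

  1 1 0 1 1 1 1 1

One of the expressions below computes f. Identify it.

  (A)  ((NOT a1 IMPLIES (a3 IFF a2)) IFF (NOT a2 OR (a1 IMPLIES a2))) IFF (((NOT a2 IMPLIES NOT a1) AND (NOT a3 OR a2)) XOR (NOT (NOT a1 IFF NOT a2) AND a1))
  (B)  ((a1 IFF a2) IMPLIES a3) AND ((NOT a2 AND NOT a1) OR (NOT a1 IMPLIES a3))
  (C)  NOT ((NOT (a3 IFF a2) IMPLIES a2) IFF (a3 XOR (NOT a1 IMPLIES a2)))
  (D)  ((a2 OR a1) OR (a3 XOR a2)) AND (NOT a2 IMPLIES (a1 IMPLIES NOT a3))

(B) disagrees with f on (0,0,0) (formula → 0, table → 1); rule it out.
(C) disagrees with f on (1,0,0) (formula → 0, table → 1); rule it out.
(D) disagrees with f on (0,0,0) (formula → 0, table → 1); rule it out.
Only (A) survives; checking it on all 8 rows confirms it matches f.

A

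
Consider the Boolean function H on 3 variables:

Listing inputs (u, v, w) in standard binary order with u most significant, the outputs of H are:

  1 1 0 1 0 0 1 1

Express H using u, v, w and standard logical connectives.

There are just 3 zero rows: (0,1,0), (1,0,0), (1,0,1). Their minterms are ¬u·v·¬w, u·¬v·¬w, u·¬v·w; the OR of those covers precisely the 0-outputs, and negating it yields H.

H(u, v, w) = NOT ((((NOT u AND v) AND NOT w) OR ((u AND NOT v) AND NOT w)) OR ((u AND NOT v) AND w))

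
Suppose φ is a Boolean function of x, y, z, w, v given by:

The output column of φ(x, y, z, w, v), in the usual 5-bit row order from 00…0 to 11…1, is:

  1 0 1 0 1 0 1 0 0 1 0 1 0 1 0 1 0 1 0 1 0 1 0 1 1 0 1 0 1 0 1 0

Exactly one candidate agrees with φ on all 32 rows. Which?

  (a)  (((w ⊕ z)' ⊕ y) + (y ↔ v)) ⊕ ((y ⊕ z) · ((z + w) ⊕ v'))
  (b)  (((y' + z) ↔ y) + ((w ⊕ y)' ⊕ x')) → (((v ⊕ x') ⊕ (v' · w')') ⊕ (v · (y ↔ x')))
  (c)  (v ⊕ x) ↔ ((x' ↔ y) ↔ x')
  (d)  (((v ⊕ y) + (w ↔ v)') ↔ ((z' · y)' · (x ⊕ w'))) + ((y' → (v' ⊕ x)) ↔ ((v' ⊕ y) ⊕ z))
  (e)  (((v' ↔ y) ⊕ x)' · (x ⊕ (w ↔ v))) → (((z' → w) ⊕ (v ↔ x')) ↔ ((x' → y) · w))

c

(a): at (0,0,0,0,1) it gives 1, but φ = 0 — eliminated.
(b): at (0,0,0,0,1) it gives 1, but φ = 0 — eliminated.
(d): at (0,0,0,0,1) it gives 1, but φ = 0 — eliminated.
(e): at (0,0,0,0,1) it gives 1, but φ = 0 — eliminated.
(c) is the remaining candidate, and it agrees with φ on all 32 inputs.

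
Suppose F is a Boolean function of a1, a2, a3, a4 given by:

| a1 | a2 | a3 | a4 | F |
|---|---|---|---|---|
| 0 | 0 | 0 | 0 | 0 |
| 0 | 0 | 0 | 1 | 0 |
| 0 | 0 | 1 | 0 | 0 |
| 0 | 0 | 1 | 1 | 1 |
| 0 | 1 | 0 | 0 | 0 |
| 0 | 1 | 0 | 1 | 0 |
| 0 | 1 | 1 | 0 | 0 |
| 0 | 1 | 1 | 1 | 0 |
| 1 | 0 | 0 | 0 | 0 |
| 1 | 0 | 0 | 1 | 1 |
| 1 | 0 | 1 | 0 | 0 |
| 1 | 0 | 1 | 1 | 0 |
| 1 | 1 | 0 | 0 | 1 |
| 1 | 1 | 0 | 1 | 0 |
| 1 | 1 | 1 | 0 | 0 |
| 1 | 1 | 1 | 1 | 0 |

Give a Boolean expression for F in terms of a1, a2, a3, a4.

F=1 on 3 inputs: (0,0,1,1), (1,0,0,1), (1,1,0,0). Reading each as a conjunction of literals (¬a1·¬a2·a3·a4, a1·¬a2·¬a3·a4, a1·a2·¬a3·¬a4) and taking the OR gives the canonical DNF.

F(a1, a2, a3, a4) = ((((~a1 & ~a2) & a3) & a4) | (((a1 & ~a2) & ~a3) & a4)) | (((a1 & a2) & ~a3) & ~a4)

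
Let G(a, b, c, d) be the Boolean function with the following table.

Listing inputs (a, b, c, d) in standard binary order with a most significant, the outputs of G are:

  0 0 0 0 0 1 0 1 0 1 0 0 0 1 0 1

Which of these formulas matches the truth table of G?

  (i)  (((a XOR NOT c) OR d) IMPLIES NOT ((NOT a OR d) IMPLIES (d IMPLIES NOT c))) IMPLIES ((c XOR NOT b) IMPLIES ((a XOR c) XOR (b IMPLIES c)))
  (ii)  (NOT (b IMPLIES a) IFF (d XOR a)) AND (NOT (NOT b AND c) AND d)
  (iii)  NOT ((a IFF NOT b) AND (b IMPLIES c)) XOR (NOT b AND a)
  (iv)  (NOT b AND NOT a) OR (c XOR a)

ii

(i) disagrees with G on (0,0,0,0) (formula → 1, table → 0); rule it out.
(iii) disagrees with G on (0,0,0,0) (formula → 1, table → 0); rule it out.
(iv) disagrees with G on (0,0,0,0) (formula → 1, table → 0); rule it out.
Only (ii) survives; checking it on all 16 rows confirms it matches G.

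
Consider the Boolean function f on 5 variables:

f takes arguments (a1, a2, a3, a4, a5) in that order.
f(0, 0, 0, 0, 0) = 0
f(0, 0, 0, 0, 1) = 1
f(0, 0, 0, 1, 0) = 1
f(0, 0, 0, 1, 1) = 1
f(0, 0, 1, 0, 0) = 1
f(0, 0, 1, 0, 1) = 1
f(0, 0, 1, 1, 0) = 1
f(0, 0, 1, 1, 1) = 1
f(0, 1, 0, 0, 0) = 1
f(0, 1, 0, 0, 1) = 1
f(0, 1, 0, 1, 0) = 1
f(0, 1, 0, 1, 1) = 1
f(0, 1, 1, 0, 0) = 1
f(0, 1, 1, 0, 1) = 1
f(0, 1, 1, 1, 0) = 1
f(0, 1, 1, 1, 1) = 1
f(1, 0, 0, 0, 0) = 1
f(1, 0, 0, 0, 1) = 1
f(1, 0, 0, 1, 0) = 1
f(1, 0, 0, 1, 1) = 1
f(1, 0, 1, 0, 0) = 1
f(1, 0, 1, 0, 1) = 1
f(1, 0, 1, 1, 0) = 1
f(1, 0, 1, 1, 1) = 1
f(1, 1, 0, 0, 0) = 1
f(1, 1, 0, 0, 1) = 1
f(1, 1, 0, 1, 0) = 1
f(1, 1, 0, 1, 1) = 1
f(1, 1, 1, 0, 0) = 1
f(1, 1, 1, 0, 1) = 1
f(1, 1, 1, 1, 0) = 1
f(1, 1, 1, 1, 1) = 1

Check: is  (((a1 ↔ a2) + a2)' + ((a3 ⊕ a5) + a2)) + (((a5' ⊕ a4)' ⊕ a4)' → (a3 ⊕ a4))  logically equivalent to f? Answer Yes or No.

Yes

Test each input against both f and the formula:
  a1=0, a2=0, a3=0, a4=0, a5=0: formula gives 0, f = 0 ✓
  a1=0, a2=0, a3=0, a4=0, a5=1: formula gives 1, f = 1 ✓
  a1=0, a2=0, a3=0, a4=1, a5=0: formula gives 1, f = 1 ✓
  a1=0, a2=0, a3=0, a4=1, a5=1: formula gives 1, f = 1 ✓
  … (the remaining 28 rows also agree.)
No disagreement on any input; they are logically equivalent.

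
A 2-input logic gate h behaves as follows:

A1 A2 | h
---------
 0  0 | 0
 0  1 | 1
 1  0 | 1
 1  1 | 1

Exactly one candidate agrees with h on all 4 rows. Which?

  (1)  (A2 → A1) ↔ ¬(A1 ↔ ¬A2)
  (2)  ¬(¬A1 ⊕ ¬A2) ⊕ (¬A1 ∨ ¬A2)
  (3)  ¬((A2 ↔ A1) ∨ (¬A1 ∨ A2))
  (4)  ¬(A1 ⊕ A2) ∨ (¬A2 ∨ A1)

2

(1): at (0,0) it gives 1, but h = 0 — eliminated.
(3): at (0,1) it gives 0, but h = 1 — eliminated.
(4): at (0,0) it gives 1, but h = 0 — eliminated.
(2) is the remaining candidate, and it agrees with h on all 4 inputs.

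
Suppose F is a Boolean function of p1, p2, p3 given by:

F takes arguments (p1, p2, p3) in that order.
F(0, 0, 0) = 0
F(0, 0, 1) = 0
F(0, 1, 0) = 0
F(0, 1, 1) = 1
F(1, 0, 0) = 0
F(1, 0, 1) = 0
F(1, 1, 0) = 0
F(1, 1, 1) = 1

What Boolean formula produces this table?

F=1 on 2 inputs: (0,1,1), (1,1,1). Reading each as a conjunction of literals (¬p1·p2·p3, p1·p2·p3) and taking the OR gives the canonical DNF.

F(p1, p2, p3) = ((not p1 and p2) and p3) or ((p1 and p2) and p3)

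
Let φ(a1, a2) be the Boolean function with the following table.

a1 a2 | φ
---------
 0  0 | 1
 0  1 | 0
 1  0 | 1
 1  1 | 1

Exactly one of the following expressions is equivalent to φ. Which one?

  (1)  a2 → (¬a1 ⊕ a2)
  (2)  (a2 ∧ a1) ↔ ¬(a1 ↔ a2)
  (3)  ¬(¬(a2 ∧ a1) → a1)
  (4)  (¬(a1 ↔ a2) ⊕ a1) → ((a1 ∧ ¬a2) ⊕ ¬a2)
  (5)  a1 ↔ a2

1

(2) disagrees with φ on (1,0) (formula → 0, table → 1); rule it out.
(3) disagrees with φ on (0,1) (formula → 1, table → 0); rule it out.
(4) disagrees with φ on (1,1) (formula → 0, table → 1); rule it out.
(5) disagrees with φ on (1,0) (formula → 0, table → 1); rule it out.
(1) is the remaining candidate, and it agrees with φ on all 4 inputs.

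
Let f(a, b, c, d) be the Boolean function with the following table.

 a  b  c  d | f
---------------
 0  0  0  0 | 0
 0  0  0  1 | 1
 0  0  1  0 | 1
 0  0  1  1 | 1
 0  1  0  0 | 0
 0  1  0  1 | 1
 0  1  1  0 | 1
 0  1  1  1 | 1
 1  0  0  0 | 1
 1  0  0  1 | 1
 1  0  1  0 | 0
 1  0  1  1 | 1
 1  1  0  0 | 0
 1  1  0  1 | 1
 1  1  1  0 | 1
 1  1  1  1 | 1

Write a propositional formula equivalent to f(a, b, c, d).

f is 0 on only 4 rows — (0,0,0,0), (0,1,0,0), (1,0,1,0), (1,1,0,0). Writing each as a minterm (¬a·¬b·¬c·¬d, ¬a·b·¬c·¬d, a·¬b·c·¬d, a·b·¬c·¬d) and OR-ing them characterizes exactly where f=0, so f is the negation of that disjunction.

f(a, b, c, d) = ¬((((((¬a ∧ ¬b) ∧ ¬c) ∧ ¬d) ∨ (((¬a ∧ b) ∧ ¬c) ∧ ¬d)) ∨ (((a ∧ ¬b) ∧ c) ∧ ¬d)) ∨ (((a ∧ b) ∧ ¬c) ∧ ¬d))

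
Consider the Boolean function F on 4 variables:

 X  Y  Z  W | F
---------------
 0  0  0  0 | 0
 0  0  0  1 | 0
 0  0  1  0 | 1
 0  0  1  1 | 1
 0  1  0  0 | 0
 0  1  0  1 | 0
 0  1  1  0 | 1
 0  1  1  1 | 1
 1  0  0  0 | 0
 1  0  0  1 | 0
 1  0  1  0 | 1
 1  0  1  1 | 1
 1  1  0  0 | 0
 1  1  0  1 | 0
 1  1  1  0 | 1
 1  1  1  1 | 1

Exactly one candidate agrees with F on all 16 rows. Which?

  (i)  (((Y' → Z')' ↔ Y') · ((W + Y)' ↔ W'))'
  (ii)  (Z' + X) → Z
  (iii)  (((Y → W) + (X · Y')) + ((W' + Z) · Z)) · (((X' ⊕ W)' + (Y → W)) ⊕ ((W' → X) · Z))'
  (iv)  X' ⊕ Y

(i) disagrees with F on (0,0,0,0) (formula → 1, table → 0); rule it out.
(iii) disagrees with F on (0,0,1,0) (formula → 0, table → 1); rule it out.
(iv) disagrees with F on (0,0,0,0) (formula → 1, table → 0); rule it out.
That leaves (ii). Evaluating it on every row reproduces the table of F exactly.

ii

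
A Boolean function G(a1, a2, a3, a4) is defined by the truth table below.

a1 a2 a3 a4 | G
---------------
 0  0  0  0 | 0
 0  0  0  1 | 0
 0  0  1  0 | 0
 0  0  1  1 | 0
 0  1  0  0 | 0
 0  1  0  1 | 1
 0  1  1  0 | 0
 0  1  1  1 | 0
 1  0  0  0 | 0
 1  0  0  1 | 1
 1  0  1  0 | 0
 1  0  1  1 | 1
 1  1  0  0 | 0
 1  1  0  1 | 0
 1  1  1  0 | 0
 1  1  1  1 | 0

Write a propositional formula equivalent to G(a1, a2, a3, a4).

G(a1, a2, a3, a4) = ((((¬a1 ∧ a2) ∧ ¬a3) ∧ a4) ∨ (((a1 ∧ ¬a2) ∧ ¬a3) ∧ a4)) ∨ (((a1 ∧ ¬a2) ∧ a3) ∧ a4)

Collect the rows where G=1 — (0,1,0,1), (1,0,0,1), (1,0,1,1) — and write one minterm per row: ¬a1·a2·¬a3·a4, a1·¬a2·¬a3·a4, a1·¬a2·a3·a4. Their union (logical OR) reproduces the table exactly.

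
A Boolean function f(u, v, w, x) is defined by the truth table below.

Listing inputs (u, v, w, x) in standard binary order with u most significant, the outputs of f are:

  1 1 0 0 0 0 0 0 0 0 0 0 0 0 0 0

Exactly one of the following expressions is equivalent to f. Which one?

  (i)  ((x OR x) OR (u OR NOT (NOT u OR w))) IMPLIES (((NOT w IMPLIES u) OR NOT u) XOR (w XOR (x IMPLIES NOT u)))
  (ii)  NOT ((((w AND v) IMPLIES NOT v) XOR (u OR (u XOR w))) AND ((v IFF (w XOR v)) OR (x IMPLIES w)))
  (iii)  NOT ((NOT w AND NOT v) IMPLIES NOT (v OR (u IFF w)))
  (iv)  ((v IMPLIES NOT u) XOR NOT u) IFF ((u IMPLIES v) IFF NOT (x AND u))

iii

(i): at (0,0,0,1) it gives 0, but f = 1 — eliminated.
(ii): at (0,0,0,0) it gives 0, but f = 1 — eliminated.
(iv): at (0,0,0,0) it gives 0, but f = 1 — eliminated.
(iii) is the remaining candidate, and it agrees with f on all 16 inputs.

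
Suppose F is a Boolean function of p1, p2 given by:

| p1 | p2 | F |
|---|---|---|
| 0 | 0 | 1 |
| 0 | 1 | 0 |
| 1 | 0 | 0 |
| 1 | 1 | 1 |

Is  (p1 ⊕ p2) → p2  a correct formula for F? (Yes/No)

Evaluate (p1 ⊕ p2) → p2 on each row and compare to F:
  p1=0, p2=0: formula gives 1, F = 1 ✓
  p1=0, p2=1: formula gives 1, but F = 0 ✗
A single disagreement suffices: at (0,1) they differ, so the formula does not compute F.

No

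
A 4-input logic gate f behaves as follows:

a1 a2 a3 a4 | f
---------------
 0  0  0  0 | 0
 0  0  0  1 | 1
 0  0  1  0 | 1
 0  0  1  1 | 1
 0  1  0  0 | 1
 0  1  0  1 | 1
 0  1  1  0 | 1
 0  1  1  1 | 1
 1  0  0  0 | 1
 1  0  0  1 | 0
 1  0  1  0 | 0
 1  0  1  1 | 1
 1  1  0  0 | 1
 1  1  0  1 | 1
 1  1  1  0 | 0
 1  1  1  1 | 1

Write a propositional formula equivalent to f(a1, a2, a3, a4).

There are just 4 zero rows: (0,0,0,0), (1,0,0,1), (1,0,1,0), (1,1,1,0). Their minterms are ¬a1·¬a2·¬a3·¬a4, a1·¬a2·¬a3·a4, a1·¬a2·a3·¬a4, a1·a2·a3·¬a4; the OR of those covers precisely the 0-outputs, and negating it yields f.

f(a1, a2, a3, a4) = ¬((((((¬a1 ∧ ¬a2) ∧ ¬a3) ∧ ¬a4) ∨ (((a1 ∧ ¬a2) ∧ ¬a3) ∧ a4)) ∨ (((a1 ∧ ¬a2) ∧ a3) ∧ ¬a4)) ∨ (((a1 ∧ a2) ∧ a3) ∧ ¬a4))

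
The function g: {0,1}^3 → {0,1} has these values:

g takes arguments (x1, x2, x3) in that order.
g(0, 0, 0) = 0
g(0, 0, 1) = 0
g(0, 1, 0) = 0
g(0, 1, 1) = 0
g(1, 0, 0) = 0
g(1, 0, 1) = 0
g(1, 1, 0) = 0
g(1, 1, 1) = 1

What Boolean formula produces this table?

g(x1, x2, x3) = (x1 & x2) & x3

The output is 1 only when every input is 1 — the AND of all inputs.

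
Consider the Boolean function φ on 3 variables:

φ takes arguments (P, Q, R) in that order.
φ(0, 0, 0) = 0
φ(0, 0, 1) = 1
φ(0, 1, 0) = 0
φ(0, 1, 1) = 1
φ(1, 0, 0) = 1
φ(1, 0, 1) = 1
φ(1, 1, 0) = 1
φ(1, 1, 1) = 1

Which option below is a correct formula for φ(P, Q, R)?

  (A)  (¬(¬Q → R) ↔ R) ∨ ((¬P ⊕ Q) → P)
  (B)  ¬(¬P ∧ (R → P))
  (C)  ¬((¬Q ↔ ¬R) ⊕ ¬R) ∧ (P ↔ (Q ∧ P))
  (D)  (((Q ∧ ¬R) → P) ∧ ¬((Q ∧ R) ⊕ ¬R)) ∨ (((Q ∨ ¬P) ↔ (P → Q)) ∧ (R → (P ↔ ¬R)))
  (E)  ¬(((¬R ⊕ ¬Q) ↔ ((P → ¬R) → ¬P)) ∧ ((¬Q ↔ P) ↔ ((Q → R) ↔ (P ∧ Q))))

B

(A): at (0,0,1) it gives 0, but φ = 1 — eliminated.
(C): at (0,0,0) it gives 1, but φ = 0 — eliminated.
(D): at (0,0,0) it gives 1, but φ = 0 — eliminated.
(E): at (0,0,0) it gives 1, but φ = 0 — eliminated.
(B) is the remaining candidate, and it agrees with φ on all 8 inputs.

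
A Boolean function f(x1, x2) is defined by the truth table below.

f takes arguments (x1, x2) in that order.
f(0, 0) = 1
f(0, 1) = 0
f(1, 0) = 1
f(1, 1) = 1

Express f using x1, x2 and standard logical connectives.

f(x1, x2) = x2 → x1

This is x2 → x1 (false only at 0,1).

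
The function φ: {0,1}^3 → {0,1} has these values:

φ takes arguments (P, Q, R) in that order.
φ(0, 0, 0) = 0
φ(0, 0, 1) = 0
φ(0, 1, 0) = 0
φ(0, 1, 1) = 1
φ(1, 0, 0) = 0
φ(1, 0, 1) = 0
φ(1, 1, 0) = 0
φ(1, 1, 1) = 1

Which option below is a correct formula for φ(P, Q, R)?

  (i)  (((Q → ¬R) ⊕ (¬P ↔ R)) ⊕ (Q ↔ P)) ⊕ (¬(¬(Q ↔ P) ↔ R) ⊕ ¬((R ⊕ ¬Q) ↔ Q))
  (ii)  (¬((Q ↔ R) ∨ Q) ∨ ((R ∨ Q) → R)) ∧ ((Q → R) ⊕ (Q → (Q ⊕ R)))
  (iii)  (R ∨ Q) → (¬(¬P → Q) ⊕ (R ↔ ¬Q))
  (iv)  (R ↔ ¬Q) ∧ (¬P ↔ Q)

ii

(i): at (0,0,0) it gives 1, but φ = 0 — eliminated.
(iii): at (0,0,0) it gives 1, but φ = 0 — eliminated.
(iv): at (0,1,0) it gives 1, but φ = 0 — eliminated.
That leaves (ii). Evaluating it on every row reproduces the table of φ exactly.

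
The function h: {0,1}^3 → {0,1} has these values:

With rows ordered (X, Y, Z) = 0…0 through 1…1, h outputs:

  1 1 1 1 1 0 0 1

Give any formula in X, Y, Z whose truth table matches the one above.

h(X, Y, Z) = NOT (((X AND NOT Y) AND Z) OR ((X AND Y) AND NOT Z))

The 0-rows are (1,0,1), (1,1,0). Take each as a conjunction (X·¬Y·Z, X·Y·¬Z), form their disjunction, and complement — that gives a formula that is 1 everywhere h is.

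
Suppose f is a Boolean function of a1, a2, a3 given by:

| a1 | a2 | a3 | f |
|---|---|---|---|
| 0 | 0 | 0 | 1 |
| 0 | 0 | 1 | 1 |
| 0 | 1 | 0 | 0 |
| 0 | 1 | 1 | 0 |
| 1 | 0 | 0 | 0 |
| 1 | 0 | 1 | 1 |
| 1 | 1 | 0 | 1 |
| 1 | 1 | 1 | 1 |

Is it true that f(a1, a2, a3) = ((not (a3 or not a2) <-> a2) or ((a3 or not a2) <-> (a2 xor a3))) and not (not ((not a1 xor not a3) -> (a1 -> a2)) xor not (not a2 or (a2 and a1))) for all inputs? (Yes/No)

Test each input against both f and the formula:
  a1=0, a2=0, a3=0: formula gives 1, f = 1 ✓
  a1=0, a2=0, a3=1: formula gives 1, f = 1 ✓
  a1=0, a2=1, a3=0: formula gives 0, f = 0 ✓
  a1=0, a2=1, a3=1: formula gives 0, f = 0 ✓
  a1=1, a2=0, a3=0: formula gives 0, f = 0 ✓
  …
  a1=1, a2=1, a3=1: formula gives 0, but f = 1 ✗
Row (1,1,1) is a counterexample, so the formula is not equivalent to f.

No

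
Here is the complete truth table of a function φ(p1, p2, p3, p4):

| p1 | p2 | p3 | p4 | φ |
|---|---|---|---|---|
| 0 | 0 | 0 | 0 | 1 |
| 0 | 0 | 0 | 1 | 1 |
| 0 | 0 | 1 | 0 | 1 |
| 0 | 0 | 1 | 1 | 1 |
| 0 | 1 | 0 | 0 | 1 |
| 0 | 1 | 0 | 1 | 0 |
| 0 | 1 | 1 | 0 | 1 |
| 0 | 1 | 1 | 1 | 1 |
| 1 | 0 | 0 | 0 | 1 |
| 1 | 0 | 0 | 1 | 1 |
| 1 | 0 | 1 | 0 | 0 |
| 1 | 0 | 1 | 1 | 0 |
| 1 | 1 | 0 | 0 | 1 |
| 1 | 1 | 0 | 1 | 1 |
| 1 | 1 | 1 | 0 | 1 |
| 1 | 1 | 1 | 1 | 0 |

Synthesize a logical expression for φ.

φ(p1, p2, p3, p4) = ¬((((((¬p1 ∧ p2) ∧ ¬p3) ∧ p4) ∨ (((p1 ∧ ¬p2) ∧ p3) ∧ ¬p4)) ∨ (((p1 ∧ ¬p2) ∧ p3) ∧ p4)) ∨ (((p1 ∧ p2) ∧ p3) ∧ p4))

The 0-rows are (0,1,0,1), (1,0,1,0), (1,0,1,1), (1,1,1,1). Take each as a conjunction (¬p1·p2·¬p3·p4, p1·¬p2·p3·¬p4, p1·¬p2·p3·p4, p1·p2·p3·p4), form their disjunction, and complement — that gives a formula that is 1 everywhere φ is.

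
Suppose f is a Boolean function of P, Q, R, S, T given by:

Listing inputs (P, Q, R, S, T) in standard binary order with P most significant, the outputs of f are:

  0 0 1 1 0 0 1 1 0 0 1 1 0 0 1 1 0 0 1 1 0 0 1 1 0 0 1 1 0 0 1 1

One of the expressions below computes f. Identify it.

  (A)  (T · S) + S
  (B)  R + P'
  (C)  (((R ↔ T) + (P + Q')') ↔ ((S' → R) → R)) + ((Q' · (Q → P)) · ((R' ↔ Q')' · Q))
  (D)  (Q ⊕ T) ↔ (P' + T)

A

(B) disagrees with f on (0,0,0,0,0) (formula → 1, table → 0); rule it out.
(C) disagrees with f on (0,0,0,0,0) (formula → 1, table → 0); rule it out.
(D) disagrees with f on (0,0,0,0,1) (formula → 1, table → 0); rule it out.
Only (A) survives; checking it on all 32 rows confirms it matches f.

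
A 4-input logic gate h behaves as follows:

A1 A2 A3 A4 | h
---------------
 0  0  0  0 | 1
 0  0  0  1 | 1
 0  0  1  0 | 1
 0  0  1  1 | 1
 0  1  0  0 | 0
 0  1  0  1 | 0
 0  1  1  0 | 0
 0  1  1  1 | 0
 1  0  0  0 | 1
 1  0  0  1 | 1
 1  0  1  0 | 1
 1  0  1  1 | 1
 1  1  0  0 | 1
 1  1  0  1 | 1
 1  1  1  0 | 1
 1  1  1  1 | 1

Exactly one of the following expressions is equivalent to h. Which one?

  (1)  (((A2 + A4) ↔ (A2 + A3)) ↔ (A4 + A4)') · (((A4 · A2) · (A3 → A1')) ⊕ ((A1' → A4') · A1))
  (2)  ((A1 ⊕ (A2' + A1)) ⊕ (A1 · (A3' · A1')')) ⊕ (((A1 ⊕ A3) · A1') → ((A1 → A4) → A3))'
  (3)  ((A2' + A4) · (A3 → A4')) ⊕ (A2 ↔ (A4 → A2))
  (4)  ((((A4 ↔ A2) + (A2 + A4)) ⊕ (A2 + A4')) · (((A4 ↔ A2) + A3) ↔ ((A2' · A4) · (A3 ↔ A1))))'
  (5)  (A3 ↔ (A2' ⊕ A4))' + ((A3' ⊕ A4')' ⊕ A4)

(1) fails at (0,0,0,0): the formula yields 0, h is 1.
(3) fails at (0,0,0,1): the formula yields 0, h is 1.
(4) fails at (0,1,0,0): the formula yields 1, h is 0.
(5) fails at (0,0,1,0): the formula yields 0, h is 1.
That leaves (2). Evaluating it on every row reproduces the table of h exactly.

2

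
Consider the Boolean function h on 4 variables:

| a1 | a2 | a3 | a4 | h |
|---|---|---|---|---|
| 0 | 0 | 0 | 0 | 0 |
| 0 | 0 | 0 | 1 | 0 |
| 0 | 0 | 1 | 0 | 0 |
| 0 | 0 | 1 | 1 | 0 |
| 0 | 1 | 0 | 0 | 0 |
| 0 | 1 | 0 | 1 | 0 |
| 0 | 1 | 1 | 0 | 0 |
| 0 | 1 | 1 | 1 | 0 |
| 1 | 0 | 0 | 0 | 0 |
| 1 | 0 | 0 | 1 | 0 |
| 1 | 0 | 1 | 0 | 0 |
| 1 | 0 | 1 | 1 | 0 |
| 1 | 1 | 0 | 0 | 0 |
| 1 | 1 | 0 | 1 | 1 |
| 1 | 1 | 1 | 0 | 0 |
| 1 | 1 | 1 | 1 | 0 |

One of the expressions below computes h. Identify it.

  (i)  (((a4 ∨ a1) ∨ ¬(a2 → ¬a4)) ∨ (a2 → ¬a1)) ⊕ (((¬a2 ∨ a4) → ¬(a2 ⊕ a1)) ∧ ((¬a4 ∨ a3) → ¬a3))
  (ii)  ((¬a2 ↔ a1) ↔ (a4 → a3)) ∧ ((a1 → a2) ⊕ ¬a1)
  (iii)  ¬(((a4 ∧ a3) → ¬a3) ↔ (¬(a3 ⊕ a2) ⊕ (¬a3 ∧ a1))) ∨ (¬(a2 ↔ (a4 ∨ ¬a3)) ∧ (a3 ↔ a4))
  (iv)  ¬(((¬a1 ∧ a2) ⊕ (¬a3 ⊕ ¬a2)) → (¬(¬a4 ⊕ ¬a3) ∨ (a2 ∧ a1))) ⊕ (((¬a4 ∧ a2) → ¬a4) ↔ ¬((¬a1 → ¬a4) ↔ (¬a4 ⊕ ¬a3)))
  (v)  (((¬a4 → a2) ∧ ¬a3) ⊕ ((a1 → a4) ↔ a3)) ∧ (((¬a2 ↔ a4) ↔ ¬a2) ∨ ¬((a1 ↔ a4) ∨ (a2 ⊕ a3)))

(i) disagrees with h on (0,0,1,0) (formula → 1, table → 0); rule it out.
(iii) disagrees with h on (0,0,0,0) (formula → 1, table → 0); rule it out.
(iv) disagrees with h on (0,0,0,0) (formula → 1, table → 0); rule it out.
(v) disagrees with h on (0,0,0,1) (formula → 1, table → 0); rule it out.
(ii) is the remaining candidate, and it agrees with h on all 16 inputs.

ii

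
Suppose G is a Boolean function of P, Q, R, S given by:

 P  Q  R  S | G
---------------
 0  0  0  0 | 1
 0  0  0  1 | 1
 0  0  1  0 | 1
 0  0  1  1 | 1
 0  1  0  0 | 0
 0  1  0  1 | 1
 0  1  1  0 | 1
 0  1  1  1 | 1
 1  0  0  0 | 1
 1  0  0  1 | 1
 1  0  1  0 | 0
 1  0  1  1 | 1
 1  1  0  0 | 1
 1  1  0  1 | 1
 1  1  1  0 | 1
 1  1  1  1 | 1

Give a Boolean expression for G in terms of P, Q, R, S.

The 0-rows are (0,1,0,0), (1,0,1,0). Take each as a conjunction (¬P·Q·¬R·¬S, P·¬Q·R·¬S), form their disjunction, and complement — that gives a formula that is 1 everywhere G is.

G(P, Q, R, S) = ~((((~P & Q) & ~R) & ~S) | (((P & ~Q) & R) & ~S))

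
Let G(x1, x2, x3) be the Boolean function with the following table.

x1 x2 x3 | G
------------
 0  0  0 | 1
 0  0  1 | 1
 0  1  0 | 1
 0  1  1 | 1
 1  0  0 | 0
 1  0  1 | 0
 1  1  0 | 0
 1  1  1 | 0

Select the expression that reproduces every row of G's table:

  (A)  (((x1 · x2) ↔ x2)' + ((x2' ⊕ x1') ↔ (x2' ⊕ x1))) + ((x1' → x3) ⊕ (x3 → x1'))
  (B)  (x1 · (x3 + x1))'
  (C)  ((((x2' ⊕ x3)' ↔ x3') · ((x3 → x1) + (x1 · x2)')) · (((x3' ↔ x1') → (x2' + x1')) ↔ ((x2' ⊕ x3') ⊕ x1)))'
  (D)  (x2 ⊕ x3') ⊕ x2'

(A) fails at (0,0,1): the formula yields 0, G is 1.
(C) fails at (0,1,0): the formula yields 0, G is 1.
(D) fails at (0,0,0): the formula yields 0, G is 1.
(B) is the remaining candidate, and it agrees with G on all 8 inputs.

B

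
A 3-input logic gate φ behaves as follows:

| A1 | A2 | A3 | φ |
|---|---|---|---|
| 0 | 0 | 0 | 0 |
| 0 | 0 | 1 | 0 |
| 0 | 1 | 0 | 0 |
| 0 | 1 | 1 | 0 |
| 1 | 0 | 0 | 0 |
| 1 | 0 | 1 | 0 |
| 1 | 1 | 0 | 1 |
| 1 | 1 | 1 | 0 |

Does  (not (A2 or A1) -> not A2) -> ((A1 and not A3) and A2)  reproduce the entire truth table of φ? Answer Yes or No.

Yes

Check the formula against φ row by row:
  A1=0, A2=0, A3=0: formula gives 0, φ = 0 ✓
  A1=0, A2=0, A3=1: formula gives 0, φ = 0 ✓
  A1=0, A2=1, A3=0: formula gives 0, φ = 0 ✓
  A1=0, A2=1, A3=1: formula gives 0, φ = 0 ✓
  A1=1, A2=0, A3=0: formula gives 0, φ = 0 ✓
  … (the remaining 3 rows also agree.)
Every row agrees, so the formula is equivalent.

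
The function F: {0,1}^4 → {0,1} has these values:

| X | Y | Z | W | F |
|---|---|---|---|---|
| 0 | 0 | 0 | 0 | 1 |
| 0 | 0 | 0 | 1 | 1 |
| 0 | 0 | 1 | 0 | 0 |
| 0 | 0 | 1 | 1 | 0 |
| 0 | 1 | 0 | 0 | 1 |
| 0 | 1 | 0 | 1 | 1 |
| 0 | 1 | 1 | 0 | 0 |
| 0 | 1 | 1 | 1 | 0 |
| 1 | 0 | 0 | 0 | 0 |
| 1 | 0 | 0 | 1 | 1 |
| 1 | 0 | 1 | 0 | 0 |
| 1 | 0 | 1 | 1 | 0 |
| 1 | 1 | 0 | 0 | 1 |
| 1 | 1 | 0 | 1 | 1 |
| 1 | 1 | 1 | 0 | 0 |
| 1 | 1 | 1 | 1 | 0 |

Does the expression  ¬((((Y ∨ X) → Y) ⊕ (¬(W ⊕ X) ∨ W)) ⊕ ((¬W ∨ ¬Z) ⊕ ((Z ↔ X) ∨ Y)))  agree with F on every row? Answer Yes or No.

No

Check the formula against F row by row:
  X=0, Y=0, Z=0, W=0: formula gives 1, F = 1 ✓
  X=0, Y=0, Z=0, W=1: formula gives 1, F = 1 ✓
  X=0, Y=0, Z=1, W=0: formula gives 0, F = 0 ✓
  X=0, Y=0, Z=1, W=1: formula gives 1, but F = 0 ✗
A single disagreement suffices: at (0,0,1,1) they differ, so the formula does not compute F.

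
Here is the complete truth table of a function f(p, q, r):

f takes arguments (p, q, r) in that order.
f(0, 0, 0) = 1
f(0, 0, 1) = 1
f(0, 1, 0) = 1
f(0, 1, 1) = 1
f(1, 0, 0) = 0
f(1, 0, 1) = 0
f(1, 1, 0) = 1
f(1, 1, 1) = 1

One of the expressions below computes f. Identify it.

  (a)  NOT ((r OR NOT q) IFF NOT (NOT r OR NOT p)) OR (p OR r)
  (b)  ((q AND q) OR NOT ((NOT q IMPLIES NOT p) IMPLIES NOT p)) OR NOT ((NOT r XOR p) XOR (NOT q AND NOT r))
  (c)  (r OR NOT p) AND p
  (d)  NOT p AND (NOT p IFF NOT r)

(a): at (0,1,0) it gives 0, but f = 1 — eliminated.
(c): at (0,0,0) it gives 0, but f = 1 — eliminated.
(d): at (0,0,1) it gives 0, but f = 1 — eliminated.
That leaves (b). Evaluating it on every row reproduces the table of f exactly.

b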